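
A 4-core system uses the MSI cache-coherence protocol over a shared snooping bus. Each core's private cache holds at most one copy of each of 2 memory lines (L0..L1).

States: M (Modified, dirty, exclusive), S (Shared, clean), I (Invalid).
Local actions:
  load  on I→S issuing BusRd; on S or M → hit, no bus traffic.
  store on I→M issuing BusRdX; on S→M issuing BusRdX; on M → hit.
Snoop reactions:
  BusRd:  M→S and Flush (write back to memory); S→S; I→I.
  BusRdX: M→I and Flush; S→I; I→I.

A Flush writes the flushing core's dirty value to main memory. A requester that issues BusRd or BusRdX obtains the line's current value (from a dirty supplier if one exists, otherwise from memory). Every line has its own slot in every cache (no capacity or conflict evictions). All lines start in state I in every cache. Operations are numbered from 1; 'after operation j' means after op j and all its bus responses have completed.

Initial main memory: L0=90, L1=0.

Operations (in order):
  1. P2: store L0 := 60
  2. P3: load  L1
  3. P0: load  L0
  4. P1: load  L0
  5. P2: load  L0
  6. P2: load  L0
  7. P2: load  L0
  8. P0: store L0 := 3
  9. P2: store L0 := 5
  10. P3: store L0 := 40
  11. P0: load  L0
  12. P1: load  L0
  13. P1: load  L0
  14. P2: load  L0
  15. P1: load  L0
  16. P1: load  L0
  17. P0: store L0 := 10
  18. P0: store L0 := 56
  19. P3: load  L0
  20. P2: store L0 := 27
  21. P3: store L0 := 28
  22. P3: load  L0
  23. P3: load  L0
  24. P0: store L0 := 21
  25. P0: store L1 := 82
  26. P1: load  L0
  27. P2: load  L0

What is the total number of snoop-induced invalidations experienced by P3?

invalidations = 4

  op1 P2: store L0 := 60 → I/I/M/I on L0; bus BusRdX; mem=90
  op2 P3: load  L1 → I/I/I/S on L1; bus BusRd; mem=0
  op3 P0: load  L0 → S/I/S/I on L0; bus BusRd Flush; mem=60
  op4 P1: load  L0 → S/S/S/I on L0; bus BusRd; mem=60
  op5 P2: load  L0 → S/S/S/I on L0; bus (none); mem=60
  op6 P2: load  L0 → S/S/S/I on L0; bus (none); mem=60
  op7 P2: load  L0 → S/S/S/I on L0; bus (none); mem=60
  op8 P0: store L0 := 3 → M/I/I/I on L0; bus BusRdX; mem=60
  op9 P2: store L0 := 5 → I/I/M/I on L0; bus BusRdX Flush; mem=3
  op10 P3: store L0 := 40 → I/I/I/M on L0; bus BusRdX Flush; mem=5
  op11 P0: load  L0 → S/I/I/S on L0; bus BusRd Flush; mem=40
  op12 P1: load  L0 → S/S/I/S on L0; bus BusRd; mem=40
  op13 P1: load  L0 → S/S/I/S on L0; bus (none); mem=40
  op14 P2: load  L0 → S/S/S/S on L0; bus BusRd; mem=40
  op15 P1: load  L0 → S/S/S/S on L0; bus (none); mem=40
  op16 P1: load  L0 → S/S/S/S on L0; bus (none); mem=40
  op17 P0: store L0 := 10 → M/I/I/I on L0; bus BusRdX; mem=40
  op18 P0: store L0 := 56 → M/I/I/I on L0; bus (none); mem=40
  op19 P3: load  L0 → S/I/I/S on L0; bus BusRd Flush; mem=56
  op20 P2: store L0 := 27 → I/I/M/I on L0; bus BusRdX; mem=56
  op21 P3: store L0 := 28 → I/I/I/M on L0; bus BusRdX Flush; mem=27
  op22 P3: load  L0 → I/I/I/M on L0; bus (none); mem=27
  op23 P3: load  L0 → I/I/I/M on L0; bus (none); mem=27
  op24 P0: store L0 := 21 → M/I/I/I on L0; bus BusRdX Flush; mem=28
  op25 P0: store L1 := 82 → M/I/I/I on L1; bus BusRdX; mem=0
  op26 P1: load  L0 → S/S/I/I on L0; bus BusRd Flush; mem=21
  op27 P2: load  L0 → S/S/S/I on L0; bus BusRd; mem=21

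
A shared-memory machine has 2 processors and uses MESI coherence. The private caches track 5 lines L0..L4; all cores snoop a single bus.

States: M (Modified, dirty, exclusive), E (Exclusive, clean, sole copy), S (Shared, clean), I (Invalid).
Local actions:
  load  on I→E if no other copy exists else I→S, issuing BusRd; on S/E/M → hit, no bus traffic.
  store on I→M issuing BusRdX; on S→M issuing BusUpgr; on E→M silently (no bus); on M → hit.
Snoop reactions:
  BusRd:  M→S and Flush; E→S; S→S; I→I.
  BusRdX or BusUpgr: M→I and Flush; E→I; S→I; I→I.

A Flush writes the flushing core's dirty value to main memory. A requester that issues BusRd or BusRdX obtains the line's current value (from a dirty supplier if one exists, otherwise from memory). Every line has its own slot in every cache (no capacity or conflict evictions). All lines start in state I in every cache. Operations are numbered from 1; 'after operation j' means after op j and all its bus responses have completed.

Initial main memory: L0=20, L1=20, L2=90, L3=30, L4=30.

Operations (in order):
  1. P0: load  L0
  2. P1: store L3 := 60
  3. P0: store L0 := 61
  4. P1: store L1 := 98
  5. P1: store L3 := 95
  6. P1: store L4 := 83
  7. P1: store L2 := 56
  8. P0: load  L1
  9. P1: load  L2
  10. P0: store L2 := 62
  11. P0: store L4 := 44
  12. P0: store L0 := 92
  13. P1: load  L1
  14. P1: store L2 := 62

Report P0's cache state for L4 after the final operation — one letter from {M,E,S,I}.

step 1: P0: load  L0  ⟶  EI  (L0)  txn=BusRd  M[L0]=20
step 2: P1: store L3 := 60  ⟶  IM  (L3)  txn=BusRdX  M[L3]=30
step 3: P0: store L0 := 61  ⟶  MI  (L0)  txn=∅  M[L0]=20
step 4: P1: store L1 := 98  ⟶  IM  (L1)  txn=BusRdX  M[L1]=20
step 5: P1: store L3 := 95  ⟶  IM  (L3)  txn=∅  M[L3]=30
step 6: P1: store L4 := 83  ⟶  IM  (L4)  txn=BusRdX  M[L4]=30
step 7: P1: store L2 := 56  ⟶  IM  (L2)  txn=BusRdX  M[L2]=90
step 8: P0: load  L1  ⟶  SS  (L1)  txn=BusRd+Flush  M[L1]=98
step 9: P1: load  L2  ⟶  IM  (L2)  txn=∅  M[L2]=90
step 10: P0: store L2 := 62  ⟶  MI  (L2)  txn=BusRdX+Flush  M[L2]=56
step 11: P0: store L4 := 44  ⟶  MI  (L4)  txn=BusRdX+Flush  M[L4]=83
step 12: P0: store L0 := 92  ⟶  MI  (L0)  txn=∅  M[L0]=20
step 13: P1: load  L1  ⟶  SS  (L1)  txn=∅  M[L1]=98
step 14: P1: store L2 := 62  ⟶  IM  (L2)  txn=BusRdX+Flush  M[L2]=62

state = M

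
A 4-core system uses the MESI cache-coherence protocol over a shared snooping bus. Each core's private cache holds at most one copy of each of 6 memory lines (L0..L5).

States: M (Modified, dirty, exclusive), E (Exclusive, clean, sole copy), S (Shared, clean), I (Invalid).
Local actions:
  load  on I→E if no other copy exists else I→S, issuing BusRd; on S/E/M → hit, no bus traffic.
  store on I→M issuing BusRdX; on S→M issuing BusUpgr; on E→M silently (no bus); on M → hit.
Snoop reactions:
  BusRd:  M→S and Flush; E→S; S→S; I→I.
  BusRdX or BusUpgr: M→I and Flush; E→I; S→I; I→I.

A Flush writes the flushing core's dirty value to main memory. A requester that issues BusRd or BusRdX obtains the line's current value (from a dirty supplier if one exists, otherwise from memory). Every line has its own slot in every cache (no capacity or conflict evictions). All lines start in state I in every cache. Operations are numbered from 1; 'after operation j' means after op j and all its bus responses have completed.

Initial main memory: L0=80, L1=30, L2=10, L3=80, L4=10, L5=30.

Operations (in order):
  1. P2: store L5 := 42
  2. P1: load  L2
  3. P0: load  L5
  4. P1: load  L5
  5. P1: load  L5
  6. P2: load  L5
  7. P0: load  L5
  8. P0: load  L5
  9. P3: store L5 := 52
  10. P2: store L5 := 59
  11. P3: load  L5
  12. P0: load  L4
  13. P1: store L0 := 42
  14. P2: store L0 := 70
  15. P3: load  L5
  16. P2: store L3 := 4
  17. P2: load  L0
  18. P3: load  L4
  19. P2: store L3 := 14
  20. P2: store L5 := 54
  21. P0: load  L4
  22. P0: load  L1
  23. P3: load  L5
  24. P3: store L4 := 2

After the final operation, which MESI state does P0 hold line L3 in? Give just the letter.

state = I

1. P2: store L5 := 42  bus=[BusRdX]  L5: P0=I P1=I P2=M P3=I  mem[L5]=30
2. P1: load  L2  bus=[BusRd]  L2: P0=I P1=E P2=I P3=I  mem[L2]=10
3. P0: load  L5  bus=[BusRd,Flush]  L5: P0=S P1=I P2=S P3=I  mem[L5]=42
4. P1: load  L5  bus=[BusRd]  L5: P0=S P1=S P2=S P3=I  mem[L5]=42
5. P1: load  L5  bus=[-]  L5: P0=S P1=S P2=S P3=I  mem[L5]=42
6. P2: load  L5  bus=[-]  L5: P0=S P1=S P2=S P3=I  mem[L5]=42
7. P0: load  L5  bus=[-]  L5: P0=S P1=S P2=S P3=I  mem[L5]=42
8. P0: load  L5  bus=[-]  L5: P0=S P1=S P2=S P3=I  mem[L5]=42
9. P3: store L5 := 52  bus=[BusRdX]  L5: P0=I P1=I P2=I P3=M  mem[L5]=42
10. P2: store L5 := 59  bus=[BusRdX,Flush]  L5: P0=I P1=I P2=M P3=I  mem[L5]=52
11. P3: load  L5  bus=[BusRd,Flush]  L5: P0=I P1=I P2=S P3=S  mem[L5]=59
12. P0: load  L4  bus=[BusRd]  L4: P0=E P1=I P2=I P3=I  mem[L4]=10
13. P1: store L0 := 42  bus=[BusRdX]  L0: P0=I P1=M P2=I P3=I  mem[L0]=80
14. P2: store L0 := 70  bus=[BusRdX,Flush]  L0: P0=I P1=I P2=M P3=I  mem[L0]=42
15. P3: load  L5  bus=[-]  L5: P0=I P1=I P2=S P3=S  mem[L5]=59
16. P2: store L3 := 4  bus=[BusRdX]  L3: P0=I P1=I P2=M P3=I  mem[L3]=80
17. P2: load  L0  bus=[-]  L0: P0=I P1=I P2=M P3=I  mem[L0]=42
18. P3: load  L4  bus=[BusRd]  L4: P0=S P1=I P2=I P3=S  mem[L4]=10
19. P2: store L3 := 14  bus=[-]  L3: P0=I P1=I P2=M P3=I  mem[L3]=80
20. P2: store L5 := 54  bus=[BusUpgr]  L5: P0=I P1=I P2=M P3=I  mem[L5]=59
21. P0: load  L4  bus=[-]  L4: P0=S P1=I P2=I P3=S  mem[L4]=10
22. P0: load  L1  bus=[BusRd]  L1: P0=E P1=I P2=I P3=I  mem[L1]=30
23. P3: load  L5  bus=[BusRd,Flush]  L5: P0=I P1=I P2=S P3=S  mem[L5]=54
24. P3: store L4 := 2  bus=[BusUpgr]  L4: P0=I P1=I P2=I P3=M  mem[L4]=10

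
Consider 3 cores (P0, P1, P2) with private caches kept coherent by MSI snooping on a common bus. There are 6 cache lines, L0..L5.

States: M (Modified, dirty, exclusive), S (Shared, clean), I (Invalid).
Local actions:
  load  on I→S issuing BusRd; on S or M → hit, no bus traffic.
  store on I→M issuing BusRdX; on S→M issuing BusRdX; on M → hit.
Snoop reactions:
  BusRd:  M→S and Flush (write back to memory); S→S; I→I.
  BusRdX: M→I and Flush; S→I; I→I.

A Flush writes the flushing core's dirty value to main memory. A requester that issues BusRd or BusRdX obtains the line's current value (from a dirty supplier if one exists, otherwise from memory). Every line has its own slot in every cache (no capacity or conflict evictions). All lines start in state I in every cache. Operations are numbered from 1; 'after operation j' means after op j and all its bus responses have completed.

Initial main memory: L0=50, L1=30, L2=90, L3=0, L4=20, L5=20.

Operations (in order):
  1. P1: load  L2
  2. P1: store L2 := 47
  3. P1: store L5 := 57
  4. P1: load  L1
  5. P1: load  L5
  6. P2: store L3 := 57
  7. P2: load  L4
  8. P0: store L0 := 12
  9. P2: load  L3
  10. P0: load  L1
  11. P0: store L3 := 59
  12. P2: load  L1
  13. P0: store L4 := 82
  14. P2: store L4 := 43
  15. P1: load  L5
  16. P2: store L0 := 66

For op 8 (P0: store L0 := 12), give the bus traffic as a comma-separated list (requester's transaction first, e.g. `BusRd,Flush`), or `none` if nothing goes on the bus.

[1] P1: load  L2 | P0:I, P1:S(90), P2:I | bus: BusRd
[2] P1: store L2 := 47 | P0:I, P1:M(47), P2:I | bus: BusRdX
[3] P1: store L5 := 57 | P0:I, P1:M(57), P2:I | bus: BusRdX
[4] P1: load  L1 | P0:I, P1:S(30), P2:I | bus: BusRd
[5] P1: load  L5 | P0:I, P1:M(57), P2:I | bus: none
[6] P2: store L3 := 57 | P0:I, P1:I, P2:M(57) | bus: BusRdX
[7] P2: load  L4 | P0:I, P1:I, P2:S(20) | bus: BusRd
[8] P0: store L0 := 12 | P0:M(12), P1:I, P2:I | bus: BusRdX
[9] P2: load  L3 | P0:I, P1:I, P2:M(57) | bus: none
[10] P0: load  L1 | P0:S(30), P1:S(30), P2:I | bus: BusRd
[11] P0: store L3 := 59 | P0:M(59), P1:I, P2:I | bus: BusRdX,Flush
[12] P2: load  L1 | P0:S(30), P1:S(30), P2:S(30) | bus: BusRd
[13] P0: store L4 := 82 | P0:M(82), P1:I, P2:I | bus: BusRdX
[14] P2: store L4 := 43 | P0:I, P1:I, P2:M(43) | bus: BusRdX,Flush
[15] P1: load  L5 | P0:I, P1:M(57), P2:I | bus: none
[16] P2: store L0 := 66 | P0:I, P1:I, P2:M(66) | bus: BusRdX,Flush

bus = BusRdX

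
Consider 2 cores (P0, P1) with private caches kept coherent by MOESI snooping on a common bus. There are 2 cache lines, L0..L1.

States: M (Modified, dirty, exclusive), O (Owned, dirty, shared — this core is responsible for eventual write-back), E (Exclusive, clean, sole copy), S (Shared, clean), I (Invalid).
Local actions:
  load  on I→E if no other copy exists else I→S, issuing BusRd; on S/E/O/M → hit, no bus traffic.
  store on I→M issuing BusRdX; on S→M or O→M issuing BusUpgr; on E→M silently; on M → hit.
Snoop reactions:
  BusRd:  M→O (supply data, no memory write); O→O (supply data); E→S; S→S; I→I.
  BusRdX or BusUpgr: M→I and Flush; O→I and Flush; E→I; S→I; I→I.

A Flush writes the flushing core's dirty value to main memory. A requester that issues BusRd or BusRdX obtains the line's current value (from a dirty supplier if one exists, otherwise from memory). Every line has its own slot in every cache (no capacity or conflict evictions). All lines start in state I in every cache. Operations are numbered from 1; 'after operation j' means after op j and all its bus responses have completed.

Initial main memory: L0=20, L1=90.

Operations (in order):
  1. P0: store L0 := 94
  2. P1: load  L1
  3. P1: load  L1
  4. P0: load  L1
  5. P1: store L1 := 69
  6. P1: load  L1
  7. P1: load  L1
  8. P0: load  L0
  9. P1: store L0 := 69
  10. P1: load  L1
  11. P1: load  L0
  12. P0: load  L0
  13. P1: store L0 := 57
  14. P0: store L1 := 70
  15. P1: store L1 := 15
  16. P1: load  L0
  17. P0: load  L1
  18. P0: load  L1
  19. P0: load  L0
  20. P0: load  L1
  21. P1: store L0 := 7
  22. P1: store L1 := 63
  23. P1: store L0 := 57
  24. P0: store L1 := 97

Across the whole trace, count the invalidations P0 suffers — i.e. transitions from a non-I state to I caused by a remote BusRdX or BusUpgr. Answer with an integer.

invalidations = 6

  op1 P0: store L0 := 94 → M/I on L0; bus BusRdX; mem=20
  op2 P1: load  L1 → I/E on L1; bus BusRd; mem=90
  op3 P1: load  L1 → I/E on L1; bus (none); mem=90
  op4 P0: load  L1 → S/S on L1; bus BusRd; mem=90
  op5 P1: store L1 := 69 → I/M on L1; bus BusUpgr; mem=90
  op6 P1: load  L1 → I/M on L1; bus (none); mem=90
  op7 P1: load  L1 → I/M on L1; bus (none); mem=90
  op8 P0: load  L0 → M/I on L0; bus (none); mem=20
  op9 P1: store L0 := 69 → I/M on L0; bus BusRdX Flush; mem=94
  op10 P1: load  L1 → I/M on L1; bus (none); mem=90
  op11 P1: load  L0 → I/M on L0; bus (none); mem=94
  op12 P0: load  L0 → S/O on L0; bus BusRd; mem=94
  op13 P1: store L0 := 57 → I/M on L0; bus BusUpgr; mem=94
  op14 P0: store L1 := 70 → M/I on L1; bus BusRdX Flush; mem=69
  op15 P1: store L1 := 15 → I/M on L1; bus BusRdX Flush; mem=70
  op16 P1: load  L0 → I/M on L0; bus (none); mem=94
  op17 P0: load  L1 → S/O on L1; bus BusRd; mem=70
  op18 P0: load  L1 → S/O on L1; bus (none); mem=70
  op19 P0: load  L0 → S/O on L0; bus BusRd; mem=94
  op20 P0: load  L1 → S/O on L1; bus (none); mem=70
  op21 P1: store L0 := 7 → I/M on L0; bus BusUpgr; mem=94
  op22 P1: store L1 := 63 → I/M on L1; bus BusUpgr; mem=70
  op23 P1: store L0 := 57 → I/M on L0; bus (none); mem=94
  op24 P0: store L1 := 97 → M/I on L1; bus BusRdX Flush; mem=63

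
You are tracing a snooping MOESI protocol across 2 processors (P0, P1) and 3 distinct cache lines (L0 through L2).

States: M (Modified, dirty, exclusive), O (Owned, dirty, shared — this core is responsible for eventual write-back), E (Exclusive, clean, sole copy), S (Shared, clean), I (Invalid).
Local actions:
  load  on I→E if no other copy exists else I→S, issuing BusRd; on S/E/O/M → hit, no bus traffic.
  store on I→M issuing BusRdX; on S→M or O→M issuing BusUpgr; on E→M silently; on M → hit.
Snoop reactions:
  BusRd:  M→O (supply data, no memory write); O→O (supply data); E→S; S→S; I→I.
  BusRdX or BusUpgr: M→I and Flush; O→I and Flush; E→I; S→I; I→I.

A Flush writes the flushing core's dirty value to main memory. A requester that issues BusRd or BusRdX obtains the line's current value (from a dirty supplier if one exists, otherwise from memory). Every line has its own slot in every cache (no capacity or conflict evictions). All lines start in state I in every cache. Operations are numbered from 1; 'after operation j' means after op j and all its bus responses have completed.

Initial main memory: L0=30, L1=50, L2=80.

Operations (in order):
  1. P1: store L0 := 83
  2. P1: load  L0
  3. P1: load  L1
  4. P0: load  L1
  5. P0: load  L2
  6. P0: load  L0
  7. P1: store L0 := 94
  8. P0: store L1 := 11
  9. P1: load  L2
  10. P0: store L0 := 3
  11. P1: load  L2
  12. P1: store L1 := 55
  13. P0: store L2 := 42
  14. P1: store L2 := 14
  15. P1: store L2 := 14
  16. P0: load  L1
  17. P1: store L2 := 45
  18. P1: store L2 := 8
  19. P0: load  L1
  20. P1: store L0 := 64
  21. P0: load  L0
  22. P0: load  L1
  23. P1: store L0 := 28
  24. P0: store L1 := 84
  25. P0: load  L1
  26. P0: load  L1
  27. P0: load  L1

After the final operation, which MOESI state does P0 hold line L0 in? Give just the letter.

step 1: P1: store L0 := 83  ⟶  IM  (L0)  txn=BusRdX  M[L0]=30
step 2: P1: load  L0  ⟶  IM  (L0)  txn=∅  M[L0]=30
step 3: P1: load  L1  ⟶  IE  (L1)  txn=BusRd  M[L1]=50
step 4: P0: load  L1  ⟶  SS  (L1)  txn=BusRd  M[L1]=50
step 5: P0: load  L2  ⟶  EI  (L2)  txn=BusRd  M[L2]=80
step 6: P0: load  L0  ⟶  SO  (L0)  txn=BusRd  M[L0]=30
step 7: P1: store L0 := 94  ⟶  IM  (L0)  txn=BusUpgr  M[L0]=30
step 8: P0: store L1 := 11  ⟶  MI  (L1)  txn=BusUpgr  M[L1]=50
step 9: P1: load  L2  ⟶  SS  (L2)  txn=BusRd  M[L2]=80
step 10: P0: store L0 := 3  ⟶  MI  (L0)  txn=BusRdX+Flush  M[L0]=94
step 11: P1: load  L2  ⟶  SS  (L2)  txn=∅  M[L2]=80
step 12: P1: store L1 := 55  ⟶  IM  (L1)  txn=BusRdX+Flush  M[L1]=11
step 13: P0: store L2 := 42  ⟶  MI  (L2)  txn=BusUpgr  M[L2]=80
step 14: P1: store L2 := 14  ⟶  IM  (L2)  txn=BusRdX+Flush  M[L2]=42
step 15: P1: store L2 := 14  ⟶  IM  (L2)  txn=∅  M[L2]=42
step 16: P0: load  L1  ⟶  SO  (L1)  txn=BusRd  M[L1]=11
step 17: P1: store L2 := 45  ⟶  IM  (L2)  txn=∅  M[L2]=42
step 18: P1: store L2 := 8  ⟶  IM  (L2)  txn=∅  M[L2]=42
step 19: P0: load  L1  ⟶  SO  (L1)  txn=∅  M[L1]=11
step 20: P1: store L0 := 64  ⟶  IM  (L0)  txn=BusRdX+Flush  M[L0]=3
step 21: P0: load  L0  ⟶  SO  (L0)  txn=BusRd  M[L0]=3
step 22: P0: load  L1  ⟶  SO  (L1)  txn=∅  M[L1]=11
step 23: P1: store L0 := 28  ⟶  IM  (L0)  txn=BusUpgr  M[L0]=3
step 24: P0: store L1 := 84  ⟶  MI  (L1)  txn=BusUpgr+Flush  M[L1]=55
step 25: P0: load  L1  ⟶  MI  (L1)  txn=∅  M[L1]=55
step 26: P0: load  L1  ⟶  MI  (L1)  txn=∅  M[L1]=55
step 27: P0: load  L1  ⟶  MI  (L1)  txn=∅  M[L1]=55

state = I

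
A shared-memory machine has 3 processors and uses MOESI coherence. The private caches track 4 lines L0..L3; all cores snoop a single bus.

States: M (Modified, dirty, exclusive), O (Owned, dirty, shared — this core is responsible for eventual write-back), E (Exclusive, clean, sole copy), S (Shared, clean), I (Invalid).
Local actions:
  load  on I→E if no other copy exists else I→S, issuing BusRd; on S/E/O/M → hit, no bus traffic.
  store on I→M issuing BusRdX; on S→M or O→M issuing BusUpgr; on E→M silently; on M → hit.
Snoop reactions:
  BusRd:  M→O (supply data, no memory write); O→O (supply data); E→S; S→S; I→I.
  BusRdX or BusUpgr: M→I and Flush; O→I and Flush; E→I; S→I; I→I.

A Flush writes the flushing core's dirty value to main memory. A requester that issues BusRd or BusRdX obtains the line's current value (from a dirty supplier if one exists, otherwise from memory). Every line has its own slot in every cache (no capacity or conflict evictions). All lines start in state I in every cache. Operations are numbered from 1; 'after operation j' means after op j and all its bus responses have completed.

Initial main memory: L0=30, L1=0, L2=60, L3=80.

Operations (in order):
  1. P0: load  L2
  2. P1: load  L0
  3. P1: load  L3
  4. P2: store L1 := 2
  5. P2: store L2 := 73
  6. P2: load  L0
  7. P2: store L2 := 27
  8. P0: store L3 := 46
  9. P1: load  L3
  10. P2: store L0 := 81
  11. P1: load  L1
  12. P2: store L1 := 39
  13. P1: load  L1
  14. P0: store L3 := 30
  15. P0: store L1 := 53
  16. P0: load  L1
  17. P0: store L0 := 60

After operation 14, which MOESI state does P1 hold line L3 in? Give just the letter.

state = I

step 1: P0: load  L2  ⟶  EII  (L2)  txn=BusRd  M[L2]=60
step 2: P1: load  L0  ⟶  IEI  (L0)  txn=BusRd  M[L0]=30
step 3: P1: load  L3  ⟶  IEI  (L3)  txn=BusRd  M[L3]=80
step 4: P2: store L1 := 2  ⟶  IIM  (L1)  txn=BusRdX  M[L1]=0
step 5: P2: store L2 := 73  ⟶  IIM  (L2)  txn=BusRdX  M[L2]=60
step 6: P2: load  L0  ⟶  ISS  (L0)  txn=BusRd  M[L0]=30
step 7: P2: store L2 := 27  ⟶  IIM  (L2)  txn=∅  M[L2]=60
step 8: P0: store L3 := 46  ⟶  MII  (L3)  txn=BusRdX  M[L3]=80
step 9: P1: load  L3  ⟶  OSI  (L3)  txn=BusRd  M[L3]=80
step 10: P2: store L0 := 81  ⟶  IIM  (L0)  txn=BusUpgr  M[L0]=30
step 11: P1: load  L1  ⟶  ISO  (L1)  txn=BusRd  M[L1]=0
step 12: P2: store L1 := 39  ⟶  IIM  (L1)  txn=BusUpgr  M[L1]=0
step 13: P1: load  L1  ⟶  ISO  (L1)  txn=BusRd  M[L1]=0
step 14: P0: store L3 := 30  ⟶  MII  (L3)  txn=BusUpgr  M[L3]=80
step 15: P0: store L1 := 53  ⟶  MII  (L1)  txn=BusRdX+Flush  M[L1]=39
step 16: P0: load  L1  ⟶  MII  (L1)  txn=∅  M[L1]=39
step 17: P0: store L0 := 60  ⟶  MII  (L0)  txn=BusRdX+Flush  M[L0]=81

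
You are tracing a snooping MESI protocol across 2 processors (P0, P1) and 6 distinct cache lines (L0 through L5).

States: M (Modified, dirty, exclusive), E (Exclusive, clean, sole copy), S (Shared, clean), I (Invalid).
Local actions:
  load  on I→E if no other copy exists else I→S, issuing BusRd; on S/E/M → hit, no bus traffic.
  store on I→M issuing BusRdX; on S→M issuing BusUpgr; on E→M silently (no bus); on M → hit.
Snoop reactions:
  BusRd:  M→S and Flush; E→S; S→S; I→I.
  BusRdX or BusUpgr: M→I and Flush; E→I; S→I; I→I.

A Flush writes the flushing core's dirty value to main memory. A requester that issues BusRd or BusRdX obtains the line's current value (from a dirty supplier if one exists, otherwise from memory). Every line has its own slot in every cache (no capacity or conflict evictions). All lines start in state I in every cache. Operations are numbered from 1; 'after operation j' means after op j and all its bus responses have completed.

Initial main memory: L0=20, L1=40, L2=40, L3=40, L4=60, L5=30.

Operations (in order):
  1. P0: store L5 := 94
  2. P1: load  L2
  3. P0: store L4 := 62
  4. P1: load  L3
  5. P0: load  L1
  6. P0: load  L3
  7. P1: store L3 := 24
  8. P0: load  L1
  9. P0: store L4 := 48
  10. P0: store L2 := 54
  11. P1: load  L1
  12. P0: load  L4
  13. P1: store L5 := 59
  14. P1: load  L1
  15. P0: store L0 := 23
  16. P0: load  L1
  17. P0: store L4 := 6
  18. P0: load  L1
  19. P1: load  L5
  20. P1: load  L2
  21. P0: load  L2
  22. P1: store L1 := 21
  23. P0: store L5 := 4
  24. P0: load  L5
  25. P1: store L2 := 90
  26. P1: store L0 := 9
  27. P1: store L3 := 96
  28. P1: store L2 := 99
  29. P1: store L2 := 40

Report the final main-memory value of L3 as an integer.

  op1 P0: store L5 := 94 → M/I on L5; bus BusRdX; mem=30
  op2 P1: load  L2 → I/E on L2; bus BusRd; mem=40
  op3 P0: store L4 := 62 → M/I on L4; bus BusRdX; mem=60
  op4 P1: load  L3 → I/E on L3; bus BusRd; mem=40
  op5 P0: load  L1 → E/I on L1; bus BusRd; mem=40
  op6 P0: load  L3 → S/S on L3; bus BusRd; mem=40
  op7 P1: store L3 := 24 → I/M on L3; bus BusUpgr; mem=40
  op8 P0: load  L1 → E/I on L1; bus (none); mem=40
  op9 P0: store L4 := 48 → M/I on L4; bus (none); mem=60
  op10 P0: store L2 := 54 → M/I on L2; bus BusRdX; mem=40
  op11 P1: load  L1 → S/S on L1; bus BusRd; mem=40
  op12 P0: load  L4 → M/I on L4; bus (none); mem=60
  op13 P1: store L5 := 59 → I/M on L5; bus BusRdX Flush; mem=94
  op14 P1: load  L1 → S/S on L1; bus (none); mem=40
  op15 P0: store L0 := 23 → M/I on L0; bus BusRdX; mem=20
  op16 P0: load  L1 → S/S on L1; bus (none); mem=40
  op17 P0: store L4 := 6 → M/I on L4; bus (none); mem=60
  op18 P0: load  L1 → S/S on L1; bus (none); mem=40
  op19 P1: load  L5 → I/M on L5; bus (none); mem=94
  op20 P1: load  L2 → S/S on L2; bus BusRd Flush; mem=54
  op21 P0: load  L2 → S/S on L2; bus (none); mem=54
  op22 P1: store L1 := 21 → I/M on L1; bus BusUpgr; mem=40
  op23 P0: store L5 := 4 → M/I on L5; bus BusRdX Flush; mem=59
  op24 P0: load  L5 → M/I on L5; bus (none); mem=59
  op25 P1: store L2 := 90 → I/M on L2; bus BusUpgr; mem=54
  op26 P1: store L0 := 9 → I/M on L0; bus BusRdX Flush; mem=23
  op27 P1: store L3 := 96 → I/M on L3; bus (none); mem=40
  op28 P1: store L2 := 99 → I/M on L2; bus (none); mem=54
  op29 P1: store L2 := 40 → I/M on L2; bus (none); mem=54

memory[L3] = 40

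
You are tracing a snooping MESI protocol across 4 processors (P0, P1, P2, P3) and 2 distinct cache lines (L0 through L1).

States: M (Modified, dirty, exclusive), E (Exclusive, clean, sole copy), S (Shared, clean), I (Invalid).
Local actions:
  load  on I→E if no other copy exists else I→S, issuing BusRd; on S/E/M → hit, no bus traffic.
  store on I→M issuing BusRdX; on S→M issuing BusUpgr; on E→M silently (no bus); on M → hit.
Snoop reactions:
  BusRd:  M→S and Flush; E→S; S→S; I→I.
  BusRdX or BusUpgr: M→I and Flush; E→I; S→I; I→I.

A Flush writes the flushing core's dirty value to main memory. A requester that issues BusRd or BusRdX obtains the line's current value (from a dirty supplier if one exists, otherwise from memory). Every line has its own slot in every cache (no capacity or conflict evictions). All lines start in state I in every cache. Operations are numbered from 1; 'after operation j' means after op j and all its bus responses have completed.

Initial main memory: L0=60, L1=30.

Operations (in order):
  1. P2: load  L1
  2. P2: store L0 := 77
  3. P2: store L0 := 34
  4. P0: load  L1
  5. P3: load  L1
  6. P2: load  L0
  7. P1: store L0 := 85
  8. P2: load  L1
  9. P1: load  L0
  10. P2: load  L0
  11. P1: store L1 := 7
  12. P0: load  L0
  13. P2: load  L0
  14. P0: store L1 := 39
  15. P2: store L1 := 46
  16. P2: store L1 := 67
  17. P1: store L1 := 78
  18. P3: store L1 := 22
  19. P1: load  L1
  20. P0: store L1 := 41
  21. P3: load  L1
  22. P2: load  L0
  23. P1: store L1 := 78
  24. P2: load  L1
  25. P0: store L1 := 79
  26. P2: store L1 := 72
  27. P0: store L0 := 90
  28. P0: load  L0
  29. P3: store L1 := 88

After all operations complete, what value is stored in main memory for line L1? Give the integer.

[1] P2: load  L1 | P0:I, P1:I, P2:E(30), P3:I | bus: BusRd
[2] P2: store L0 := 77 | P0:I, P1:I, P2:M(77), P3:I | bus: BusRdX
[3] P2: store L0 := 34 | P0:I, P1:I, P2:M(34), P3:I | bus: none
[4] P0: load  L1 | P0:S(30), P1:I, P2:S(30), P3:I | bus: BusRd
[5] P3: load  L1 | P0:S(30), P1:I, P2:S(30), P3:S(30) | bus: BusRd
[6] P2: load  L0 | P0:I, P1:I, P2:M(34), P3:I | bus: none
[7] P1: store L0 := 85 | P0:I, P1:M(85), P2:I, P3:I | bus: BusRdX,Flush
[8] P2: load  L1 | P0:S(30), P1:I, P2:S(30), P3:S(30) | bus: none
[9] P1: load  L0 | P0:I, P1:M(85), P2:I, P3:I | bus: none
[10] P2: load  L0 | P0:I, P1:S(85), P2:S(85), P3:I | bus: BusRd,Flush
[11] P1: store L1 := 7 | P0:I, P1:M(7), P2:I, P3:I | bus: BusRdX
[12] P0: load  L0 | P0:S(85), P1:S(85), P2:S(85), P3:I | bus: BusRd
[13] P2: load  L0 | P0:S(85), P1:S(85), P2:S(85), P3:I | bus: none
[14] P0: store L1 := 39 | P0:M(39), P1:I, P2:I, P3:I | bus: BusRdX,Flush
[15] P2: store L1 := 46 | P0:I, P1:I, P2:M(46), P3:I | bus: BusRdX,Flush
[16] P2: store L1 := 67 | P0:I, P1:I, P2:M(67), P3:I | bus: none
[17] P1: store L1 := 78 | P0:I, P1:M(78), P2:I, P3:I | bus: BusRdX,Flush
[18] P3: store L1 := 22 | P0:I, P1:I, P2:I, P3:M(22) | bus: BusRdX,Flush
[19] P1: load  L1 | P0:I, P1:S(22), P2:I, P3:S(22) | bus: BusRd,Flush
[20] P0: store L1 := 41 | P0:M(41), P1:I, P2:I, P3:I | bus: BusRdX
[21] P3: load  L1 | P0:S(41), P1:I, P2:I, P3:S(41) | bus: BusRd,Flush
[22] P2: load  L0 | P0:S(85), P1:S(85), P2:S(85), P3:I | bus: none
[23] P1: store L1 := 78 | P0:I, P1:M(78), P2:I, P3:I | bus: BusRdX
[24] P2: load  L1 | P0:I, P1:S(78), P2:S(78), P3:I | bus: BusRd,Flush
[25] P0: store L1 := 79 | P0:M(79), P1:I, P2:I, P3:I | bus: BusRdX
[26] P2: store L1 := 72 | P0:I, P1:I, P2:M(72), P3:I | bus: BusRdX,Flush
[27] P0: store L0 := 90 | P0:M(90), P1:I, P2:I, P3:I | bus: BusUpgr
[28] P0: load  L0 | P0:M(90), P1:I, P2:I, P3:I | bus: none
[29] P3: store L1 := 88 | P0:I, P1:I, P2:I, P3:M(88) | bus: BusRdX,Flush

memory[L1] = 72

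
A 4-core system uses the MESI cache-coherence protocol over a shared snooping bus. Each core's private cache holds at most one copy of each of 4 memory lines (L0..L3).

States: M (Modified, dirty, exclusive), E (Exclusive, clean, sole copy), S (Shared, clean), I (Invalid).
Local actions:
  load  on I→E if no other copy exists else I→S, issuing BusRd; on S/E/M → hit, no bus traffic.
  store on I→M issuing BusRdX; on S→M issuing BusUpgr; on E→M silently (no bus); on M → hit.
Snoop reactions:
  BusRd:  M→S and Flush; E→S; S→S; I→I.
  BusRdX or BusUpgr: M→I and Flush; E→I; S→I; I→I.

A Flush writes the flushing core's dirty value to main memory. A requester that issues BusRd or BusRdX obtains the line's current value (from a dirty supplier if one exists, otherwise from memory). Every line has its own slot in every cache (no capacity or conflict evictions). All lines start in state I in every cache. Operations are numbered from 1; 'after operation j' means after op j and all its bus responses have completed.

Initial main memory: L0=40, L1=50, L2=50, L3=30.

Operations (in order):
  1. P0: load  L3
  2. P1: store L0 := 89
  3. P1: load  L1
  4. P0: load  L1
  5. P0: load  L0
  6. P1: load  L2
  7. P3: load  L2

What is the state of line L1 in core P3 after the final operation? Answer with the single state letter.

[1] P0: load  L3 | P0:E(30), P1:I, P2:I, P3:I | bus: BusRd
[2] P1: store L0 := 89 | P0:I, P1:M(89), P2:I, P3:I | bus: BusRdX
[3] P1: load  L1 | P0:I, P1:E(50), P2:I, P3:I | bus: BusRd
[4] P0: load  L1 | P0:S(50), P1:S(50), P2:I, P3:I | bus: BusRd
[5] P0: load  L0 | P0:S(89), P1:S(89), P2:I, P3:I | bus: BusRd,Flush
[6] P1: load  L2 | P0:I, P1:E(50), P2:I, P3:I | bus: BusRd
[7] P3: load  L2 | P0:I, P1:S(50), P2:I, P3:S(50) | bus: BusRd

state = I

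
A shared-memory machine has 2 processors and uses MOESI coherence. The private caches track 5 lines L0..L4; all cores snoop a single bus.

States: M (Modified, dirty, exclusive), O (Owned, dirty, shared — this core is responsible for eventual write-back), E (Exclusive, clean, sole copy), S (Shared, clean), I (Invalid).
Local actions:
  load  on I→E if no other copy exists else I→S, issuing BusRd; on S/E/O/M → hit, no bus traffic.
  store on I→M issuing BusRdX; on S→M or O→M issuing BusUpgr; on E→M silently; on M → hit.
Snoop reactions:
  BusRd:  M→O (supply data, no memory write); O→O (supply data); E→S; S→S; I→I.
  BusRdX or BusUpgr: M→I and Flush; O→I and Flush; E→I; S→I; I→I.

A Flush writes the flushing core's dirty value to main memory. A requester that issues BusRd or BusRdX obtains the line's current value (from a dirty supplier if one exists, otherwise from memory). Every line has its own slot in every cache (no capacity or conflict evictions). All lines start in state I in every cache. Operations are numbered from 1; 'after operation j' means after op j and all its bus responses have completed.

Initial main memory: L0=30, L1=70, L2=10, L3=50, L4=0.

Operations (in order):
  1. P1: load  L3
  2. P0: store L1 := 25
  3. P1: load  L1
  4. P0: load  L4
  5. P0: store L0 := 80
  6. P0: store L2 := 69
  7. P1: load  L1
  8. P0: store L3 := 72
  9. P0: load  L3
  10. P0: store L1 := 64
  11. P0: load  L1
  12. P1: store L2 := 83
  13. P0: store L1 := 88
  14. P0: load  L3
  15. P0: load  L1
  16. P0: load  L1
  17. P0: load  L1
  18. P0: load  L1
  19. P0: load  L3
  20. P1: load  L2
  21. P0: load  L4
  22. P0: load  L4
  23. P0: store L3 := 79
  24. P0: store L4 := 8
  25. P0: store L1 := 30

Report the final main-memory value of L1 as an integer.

memory[L1] = 70

[1] P1: load  L3 | P0:I, P1:E(50) | bus: BusRd
[2] P0: store L1 := 25 | P0:M(25), P1:I | bus: BusRdX
[3] P1: load  L1 | P0:O(25), P1:S(25) | bus: BusRd
[4] P0: load  L4 | P0:E(0), P1:I | bus: BusRd
[5] P0: store L0 := 80 | P0:M(80), P1:I | bus: BusRdX
[6] P0: store L2 := 69 | P0:M(69), P1:I | bus: BusRdX
[7] P1: load  L1 | P0:O(25), P1:S(25) | bus: none
[8] P0: store L3 := 72 | P0:M(72), P1:I | bus: BusRdX
[9] P0: load  L3 | P0:M(72), P1:I | bus: none
[10] P0: store L1 := 64 | P0:M(64), P1:I | bus: BusUpgr
[11] P0: load  L1 | P0:M(64), P1:I | bus: none
[12] P1: store L2 := 83 | P0:I, P1:M(83) | bus: BusRdX,Flush
[13] P0: store L1 := 88 | P0:M(88), P1:I | bus: none
[14] P0: load  L3 | P0:M(72), P1:I | bus: none
[15] P0: load  L1 | P0:M(88), P1:I | bus: none
[16] P0: load  L1 | P0:M(88), P1:I | bus: none
[17] P0: load  L1 | P0:M(88), P1:I | bus: none
[18] P0: load  L1 | P0:M(88), P1:I | bus: none
[19] P0: load  L3 | P0:M(72), P1:I | bus: none
[20] P1: load  L2 | P0:I, P1:M(83) | bus: none
[21] P0: load  L4 | P0:E(0), P1:I | bus: none
[22] P0: load  L4 | P0:E(0), P1:I | bus: none
[23] P0: store L3 := 79 | P0:M(79), P1:I | bus: none
[24] P0: store L4 := 8 | P0:M(8), P1:I | bus: none
[25] P0: store L1 := 30 | P0:M(30), P1:I | bus: none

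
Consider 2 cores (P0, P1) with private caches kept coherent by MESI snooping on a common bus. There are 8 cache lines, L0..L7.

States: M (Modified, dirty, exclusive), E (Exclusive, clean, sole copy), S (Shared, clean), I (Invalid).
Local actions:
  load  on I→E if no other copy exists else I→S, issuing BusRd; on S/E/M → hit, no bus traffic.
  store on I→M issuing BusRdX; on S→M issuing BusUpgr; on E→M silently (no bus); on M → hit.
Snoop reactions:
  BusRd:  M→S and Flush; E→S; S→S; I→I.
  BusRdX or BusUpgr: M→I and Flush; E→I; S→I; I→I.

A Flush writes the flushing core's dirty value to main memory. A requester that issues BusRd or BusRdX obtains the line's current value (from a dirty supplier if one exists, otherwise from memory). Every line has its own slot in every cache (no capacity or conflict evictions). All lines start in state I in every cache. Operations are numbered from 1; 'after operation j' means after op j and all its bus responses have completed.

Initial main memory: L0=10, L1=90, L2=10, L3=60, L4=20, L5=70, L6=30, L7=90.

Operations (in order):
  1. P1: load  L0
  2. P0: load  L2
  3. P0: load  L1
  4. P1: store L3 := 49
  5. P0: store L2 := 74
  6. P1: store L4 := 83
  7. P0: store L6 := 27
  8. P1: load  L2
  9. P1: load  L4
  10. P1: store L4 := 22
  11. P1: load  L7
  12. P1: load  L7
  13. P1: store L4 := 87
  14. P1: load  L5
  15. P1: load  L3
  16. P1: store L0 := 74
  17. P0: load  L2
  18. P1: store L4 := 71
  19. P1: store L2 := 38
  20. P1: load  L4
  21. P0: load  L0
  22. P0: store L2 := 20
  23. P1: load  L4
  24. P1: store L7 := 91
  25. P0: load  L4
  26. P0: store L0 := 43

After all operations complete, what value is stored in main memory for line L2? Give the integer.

[1] P1: load  L0 | P0:I, P1:E(10) | bus: BusRd
[2] P0: load  L2 | P0:E(10), P1:I | bus: BusRd
[3] P0: load  L1 | P0:E(90), P1:I | bus: BusRd
[4] P1: store L3 := 49 | P0:I, P1:M(49) | bus: BusRdX
[5] P0: store L2 := 74 | P0:M(74), P1:I | bus: none
[6] P1: store L4 := 83 | P0:I, P1:M(83) | bus: BusRdX
[7] P0: store L6 := 27 | P0:M(27), P1:I | bus: BusRdX
[8] P1: load  L2 | P0:S(74), P1:S(74) | bus: BusRd,Flush
[9] P1: load  L4 | P0:I, P1:M(83) | bus: none
[10] P1: store L4 := 22 | P0:I, P1:M(22) | bus: none
[11] P1: load  L7 | P0:I, P1:E(90) | bus: BusRd
[12] P1: load  L7 | P0:I, P1:E(90) | bus: none
[13] P1: store L4 := 87 | P0:I, P1:M(87) | bus: none
[14] P1: load  L5 | P0:I, P1:E(70) | bus: BusRd
[15] P1: load  L3 | P0:I, P1:M(49) | bus: none
[16] P1: store L0 := 74 | P0:I, P1:M(74) | bus: none
[17] P0: load  L2 | P0:S(74), P1:S(74) | bus: none
[18] P1: store L4 := 71 | P0:I, P1:M(71) | bus: none
[19] P1: store L2 := 38 | P0:I, P1:M(38) | bus: BusUpgr
[20] P1: load  L4 | P0:I, P1:M(71) | bus: none
[21] P0: load  L0 | P0:S(74), P1:S(74) | bus: BusRd,Flush
[22] P0: store L2 := 20 | P0:M(20), P1:I | bus: BusRdX,Flush
[23] P1: load  L4 | P0:I, P1:M(71) | bus: none
[24] P1: store L7 := 91 | P0:I, P1:M(91) | bus: none
[25] P0: load  L4 | P0:S(71), P1:S(71) | bus: BusRd,Flush
[26] P0: store L0 := 43 | P0:M(43), P1:I | bus: BusUpgr

memory[L2] = 38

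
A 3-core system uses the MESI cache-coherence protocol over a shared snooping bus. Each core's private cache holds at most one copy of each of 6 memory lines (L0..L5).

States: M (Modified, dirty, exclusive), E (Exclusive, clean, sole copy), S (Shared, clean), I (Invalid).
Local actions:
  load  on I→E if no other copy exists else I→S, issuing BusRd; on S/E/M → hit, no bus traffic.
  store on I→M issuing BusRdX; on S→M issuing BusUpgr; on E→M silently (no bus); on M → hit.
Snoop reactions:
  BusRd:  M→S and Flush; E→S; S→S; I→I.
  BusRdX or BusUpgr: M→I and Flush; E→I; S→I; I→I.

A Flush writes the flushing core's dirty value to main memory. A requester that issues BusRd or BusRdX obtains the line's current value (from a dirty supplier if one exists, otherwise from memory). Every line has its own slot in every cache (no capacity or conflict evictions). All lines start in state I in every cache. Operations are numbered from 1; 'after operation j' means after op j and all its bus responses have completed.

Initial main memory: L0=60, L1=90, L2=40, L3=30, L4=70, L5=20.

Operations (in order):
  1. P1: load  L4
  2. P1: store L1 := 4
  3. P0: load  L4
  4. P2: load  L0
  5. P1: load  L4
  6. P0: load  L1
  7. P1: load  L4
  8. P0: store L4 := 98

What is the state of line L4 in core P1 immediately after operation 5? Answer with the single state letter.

state = S

1. P1: load  L4  bus=[BusRd]  L4: P0=I P1=E P2=I  mem[L4]=70
2. P1: store L1 := 4  bus=[BusRdX]  L1: P0=I P1=M P2=I  mem[L1]=90
3. P0: load  L4  bus=[BusRd]  L4: P0=S P1=S P2=I  mem[L4]=70
4. P2: load  L0  bus=[BusRd]  L0: P0=I P1=I P2=E  mem[L0]=60
5. P1: load  L4  bus=[-]  L4: P0=S P1=S P2=I  mem[L4]=70
6. P0: load  L1  bus=[BusRd,Flush]  L1: P0=S P1=S P2=I  mem[L1]=4
7. P1: load  L4  bus=[-]  L4: P0=S P1=S P2=I  mem[L4]=70
8. P0: store L4 := 98  bus=[BusUpgr]  L4: P0=M P1=I P2=I  mem[L4]=70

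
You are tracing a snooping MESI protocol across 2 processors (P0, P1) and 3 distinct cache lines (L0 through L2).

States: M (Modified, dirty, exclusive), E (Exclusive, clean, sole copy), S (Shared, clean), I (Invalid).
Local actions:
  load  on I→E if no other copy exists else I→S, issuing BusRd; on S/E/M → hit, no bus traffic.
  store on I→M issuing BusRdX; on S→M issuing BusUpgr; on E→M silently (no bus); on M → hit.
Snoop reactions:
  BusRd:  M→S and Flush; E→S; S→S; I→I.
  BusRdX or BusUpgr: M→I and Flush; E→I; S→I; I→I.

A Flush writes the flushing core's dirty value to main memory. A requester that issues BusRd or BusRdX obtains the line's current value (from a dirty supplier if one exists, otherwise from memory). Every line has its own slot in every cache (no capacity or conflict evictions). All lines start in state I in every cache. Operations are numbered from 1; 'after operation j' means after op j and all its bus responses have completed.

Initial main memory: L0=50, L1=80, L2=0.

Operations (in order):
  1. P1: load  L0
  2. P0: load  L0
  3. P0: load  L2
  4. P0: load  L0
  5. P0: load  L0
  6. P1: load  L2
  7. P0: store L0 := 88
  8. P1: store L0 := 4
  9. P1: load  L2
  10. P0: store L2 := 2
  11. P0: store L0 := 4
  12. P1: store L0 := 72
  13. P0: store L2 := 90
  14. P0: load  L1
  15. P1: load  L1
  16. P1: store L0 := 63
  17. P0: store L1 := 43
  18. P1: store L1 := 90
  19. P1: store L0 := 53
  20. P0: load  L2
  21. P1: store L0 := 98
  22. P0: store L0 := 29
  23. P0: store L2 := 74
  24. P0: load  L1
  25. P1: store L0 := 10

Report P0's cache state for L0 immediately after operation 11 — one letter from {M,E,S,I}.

state = M

1. P1: load  L0  bus=[BusRd]  L0: P0=I P1=E  mem[L0]=50
2. P0: load  L0  bus=[BusRd]  L0: P0=S P1=S  mem[L0]=50
3. P0: load  L2  bus=[BusRd]  L2: P0=E P1=I  mem[L2]=0
4. P0: load  L0  bus=[-]  L0: P0=S P1=S  mem[L0]=50
5. P0: load  L0  bus=[-]  L0: P0=S P1=S  mem[L0]=50
6. P1: load  L2  bus=[BusRd]  L2: P0=S P1=S  mem[L2]=0
7. P0: store L0 := 88  bus=[BusUpgr]  L0: P0=M P1=I  mem[L0]=50
8. P1: store L0 := 4  bus=[BusRdX,Flush]  L0: P0=I P1=M  mem[L0]=88
9. P1: load  L2  bus=[-]  L2: P0=S P1=S  mem[L2]=0
10. P0: store L2 := 2  bus=[BusUpgr]  L2: P0=M P1=I  mem[L2]=0
11. P0: store L0 := 4  bus=[BusRdX,Flush]  L0: P0=M P1=I  mem[L0]=4
12. P1: store L0 := 72  bus=[BusRdX,Flush]  L0: P0=I P1=M  mem[L0]=4
13. P0: store L2 := 90  bus=[-]  L2: P0=M P1=I  mem[L2]=0
14. P0: load  L1  bus=[BusRd]  L1: P0=E P1=I  mem[L1]=80
15. P1: load  L1  bus=[BusRd]  L1: P0=S P1=S  mem[L1]=80
16. P1: store L0 := 63  bus=[-]  L0: P0=I P1=M  mem[L0]=4
17. P0: store L1 := 43  bus=[BusUpgr]  L1: P0=M P1=I  mem[L1]=80
18. P1: store L1 := 90  bus=[BusRdX,Flush]  L1: P0=I P1=M  mem[L1]=43
19. P1: store L0 := 53  bus=[-]  L0: P0=I P1=M  mem[L0]=4
20. P0: load  L2  bus=[-]  L2: P0=M P1=I  mem[L2]=0
21. P1: store L0 := 98  bus=[-]  L0: P0=I P1=M  mem[L0]=4
22. P0: store L0 := 29  bus=[BusRdX,Flush]  L0: P0=M P1=I  mem[L0]=98
23. P0: store L2 := 74  bus=[-]  L2: P0=M P1=I  mem[L2]=0
24. P0: load  L1  bus=[BusRd,Flush]  L1: P0=S P1=S  mem[L1]=90
25. P1: store L0 := 10  bus=[BusRdX,Flush]  L0: P0=I P1=M  mem[L0]=29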